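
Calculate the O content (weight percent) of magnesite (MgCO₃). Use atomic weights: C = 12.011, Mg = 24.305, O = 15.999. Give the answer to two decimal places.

56.93 weight percent

Formula mass = 1×24.305 + 1×12.011 + 3×15.999 = 84.313 g/mol, of which 47.997 g is O.
So O makes up 47.997/84.313 = 0.5693 of the mass, i.e. 56.93%.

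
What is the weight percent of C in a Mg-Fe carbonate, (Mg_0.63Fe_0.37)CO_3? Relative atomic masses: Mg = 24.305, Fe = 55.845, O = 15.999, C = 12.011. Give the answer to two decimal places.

Formula mass = 0.63*24.305 + 0.37*55.845 + 1*12.011 + 3*15.999 = 95.983 g/mol, of which 12.011 g is C.
So C makes up 12.011/95.983 = 0.1251 of the mass, i.e. 12.51%.

12.51 mass %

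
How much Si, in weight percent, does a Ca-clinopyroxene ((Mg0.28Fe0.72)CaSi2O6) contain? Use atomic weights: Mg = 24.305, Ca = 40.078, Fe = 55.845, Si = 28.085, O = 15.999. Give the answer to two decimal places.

23.48 weight percent

M((Mg0.28Fe0.72)CaSi2O6) = 239.256 g/mol.
Si contributes 2 × 28.085 = 56.170 g per mole.
56.170/239.256 = 0.2348 → 23.48%.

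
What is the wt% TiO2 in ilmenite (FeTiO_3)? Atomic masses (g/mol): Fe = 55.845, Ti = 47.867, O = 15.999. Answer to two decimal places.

Molar mass of FeTiO_3 = 1×55.845 + 1×47.867 + 3×15.999 = 151.709 g/mol.
Each formula unit contains 1 Ti, equivalent to 1/1 = 1.0000 mol TiO2.
M(TiO2) = 1×47.867 + 2×15.999 = 79.865 g/mol.
Mass of TiO2 per formula unit = 1.0000 × 79.865 = 79.865 g.
TiO2 wt% = 79.865 / 151.709 × 100 = 52.64%.

52.64 wt%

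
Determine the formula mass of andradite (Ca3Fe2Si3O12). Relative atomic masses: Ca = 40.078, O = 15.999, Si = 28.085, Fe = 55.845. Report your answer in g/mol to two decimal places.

508.17 g/mol

The formula mass is the sum 3·40.078 + 2·55.845 + 3·28.085 + 12·15.999.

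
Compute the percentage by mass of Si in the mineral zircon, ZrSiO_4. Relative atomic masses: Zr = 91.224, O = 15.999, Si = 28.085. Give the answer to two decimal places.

15.32 mass %

Formula mass = 1*91.224 + 1*28.085 + 4*15.999 = 183.305 g/mol, of which 28.085 g is Si.
So Si makes up 28.085/183.305 = 0.1532 of the mass, i.e. 15.32%.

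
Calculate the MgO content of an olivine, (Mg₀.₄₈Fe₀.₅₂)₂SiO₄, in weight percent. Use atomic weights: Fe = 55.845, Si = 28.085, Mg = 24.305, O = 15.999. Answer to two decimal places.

Molar mass of (Mg₀.₄₈Fe₀.₅₂)₂SiO₄ = 0.96*24.305 + 1.04*55.845 + 1*28.085 + 4*15.999 = 173.493 g/mol.
Each formula unit contains 0.96 Mg, equivalent to 0.96/1 = 0.9600 mol MgO.
M(MgO) = 1×24.305 + 1×15.999 = 40.304 g/mol.
Mass of MgO per formula unit = 0.9600 × 40.304 = 38.692 g.
MgO wt% = 38.692 / 173.493 × 100 = 22.30%.

22.30 wt%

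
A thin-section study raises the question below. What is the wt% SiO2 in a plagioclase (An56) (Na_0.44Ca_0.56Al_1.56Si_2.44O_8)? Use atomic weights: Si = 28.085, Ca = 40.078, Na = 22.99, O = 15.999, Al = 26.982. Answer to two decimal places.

Formula mass = 271.171 g/mol.
2.44 Si → 2.4400 mol SiO2 per formula unit; M(SiO2) = 60.083, so SiO2 mass = 146.603 g.
146.603/271.171 × 100 = 54.06 wt%.

54.06 wt%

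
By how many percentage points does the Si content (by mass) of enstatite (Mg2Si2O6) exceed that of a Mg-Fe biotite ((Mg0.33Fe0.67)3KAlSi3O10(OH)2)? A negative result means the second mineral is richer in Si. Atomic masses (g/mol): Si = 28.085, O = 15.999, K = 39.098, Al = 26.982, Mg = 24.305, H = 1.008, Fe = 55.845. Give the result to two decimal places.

10.45 percentage points

First mineral: 56.170 g Si in 200.774 g formula = 27.98 wt% Si.
Second mineral: 84.255 g Si in 480.649 g formula = 17.53 wt% Si.
27.98% − 17.53% gives a difference of 10.45 percentage points.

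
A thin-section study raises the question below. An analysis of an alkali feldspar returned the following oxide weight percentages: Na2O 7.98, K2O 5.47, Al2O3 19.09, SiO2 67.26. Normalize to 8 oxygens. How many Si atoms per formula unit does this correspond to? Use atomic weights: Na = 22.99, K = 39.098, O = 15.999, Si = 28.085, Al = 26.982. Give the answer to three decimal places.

Na2O: 7.98/61.979 = 0.12875 mol → 0.25750 mol Na, 0.12875 mol O.
K2O: 5.47/94.195 = 0.05807 mol → 0.11614 mol K, 0.05807 mol O.
Al2O3: 19.09/101.961 = 0.18723 mol → 0.37446 mol Al, 0.56169 mol O.
SiO2: 67.26/60.083 = 1.11945 mol → 1.11945 mol Si, 2.23890 mol O.
Total oxygen = 2.98741 mol. Normalization factor = 8/2.98741 = 2.67790.
Si per 8 O = 1.11945 × 2.67790 = 2.998.

2.998 Si apfu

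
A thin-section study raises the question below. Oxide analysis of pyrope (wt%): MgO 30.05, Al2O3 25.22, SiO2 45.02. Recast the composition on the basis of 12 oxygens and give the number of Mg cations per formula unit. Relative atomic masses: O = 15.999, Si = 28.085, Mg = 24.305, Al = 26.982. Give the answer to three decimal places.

2.996 Mg apfu

MgO (M=40.304): mol = 0.74558; Mg = 0.74558, O = 0.74558.
Al2O3 (M=101.961): mol = 0.24735; Al = 0.49470, O = 0.74205.
SiO2 (M=60.083): mol = 0.74930; Si = 0.74930, O = 1.49860.
ΣO = 2.98623; factor = 12/ΣO = 4.01844.
Mg apfu = 0.74558 × 4.01844 = 2.996.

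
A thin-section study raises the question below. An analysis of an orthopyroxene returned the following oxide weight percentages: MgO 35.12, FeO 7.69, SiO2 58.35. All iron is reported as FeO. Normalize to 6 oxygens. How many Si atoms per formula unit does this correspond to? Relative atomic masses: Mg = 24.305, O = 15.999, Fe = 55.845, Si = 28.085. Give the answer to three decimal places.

MgO: 35.12/40.304 = 0.87138 mol → 0.87138 mol Mg, 0.87138 mol O.
FeO: 7.69/71.844 = 0.10704 mol → 0.10704 mol Fe, 0.10704 mol O.
SiO2: 58.35/60.083 = 0.97116 mol → 0.97116 mol Si, 1.94232 mol O.
Total oxygen = 2.92074 mol. Normalization factor = 6/2.92074 = 2.05427.
Si per 6 O = 0.97116 × 2.05427 = 1.995.

1.995 Si apfu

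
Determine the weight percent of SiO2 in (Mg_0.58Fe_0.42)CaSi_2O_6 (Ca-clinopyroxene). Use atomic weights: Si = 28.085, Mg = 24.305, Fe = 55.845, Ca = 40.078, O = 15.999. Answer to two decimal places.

52.29 wt%

M((Mg_0.58Fe_0.42)CaSi_2O_6) = 229.794 g/mol; M(SiO2) = 60.083 g/mol.
Moles SiO2 per formula unit = 2 Si ÷ 1 = 2.0000.
SiO2 fraction = (2.0000 × 60.083) / 229.794 = 120.166/229.794 = 0.5229.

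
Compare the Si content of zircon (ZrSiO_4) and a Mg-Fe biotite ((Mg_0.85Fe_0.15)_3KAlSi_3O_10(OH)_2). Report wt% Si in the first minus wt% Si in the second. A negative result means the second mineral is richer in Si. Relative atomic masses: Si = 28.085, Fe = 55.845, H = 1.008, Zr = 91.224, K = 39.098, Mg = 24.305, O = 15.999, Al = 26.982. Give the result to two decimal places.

First mineral: 28.085 g Si in 183.305 g formula = 15.32 wt% Si.
Second mineral: 84.255 g Si in 431.447 g formula = 19.53 wt% Si.
15.32% − 19.53% gives a difference of -4.21 percentage points.

-4.21 percentage points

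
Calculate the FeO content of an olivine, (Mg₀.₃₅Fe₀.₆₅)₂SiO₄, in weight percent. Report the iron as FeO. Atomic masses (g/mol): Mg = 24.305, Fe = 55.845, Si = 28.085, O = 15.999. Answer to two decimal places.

51.40 wt%

Molar mass of (Mg₀.₃₅Fe₀.₆₅)₂SiO₄ = 0.70×24.305 + 1.30×55.845 + 1×28.085 + 4×15.999 = 181.693 g/mol.
Each formula unit contains 1.30 Fe, equivalent to 1.30/1 = 1.3000 mol FeO.
M(FeO) = 1×55.845 + 1×15.999 = 71.844 g/mol.
Mass of FeO per formula unit = 1.3000 × 71.844 = 93.397 g.
FeO wt% = 93.397 / 181.693 × 100 = 51.40%.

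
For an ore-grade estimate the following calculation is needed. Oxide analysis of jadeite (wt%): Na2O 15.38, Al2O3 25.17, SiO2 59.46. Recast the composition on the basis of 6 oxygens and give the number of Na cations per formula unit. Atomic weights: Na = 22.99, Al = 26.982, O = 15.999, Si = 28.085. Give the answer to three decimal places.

15.38 wt% Na2O ÷ 61.979 g/mol = 0.24815 mol, giving 0.49630 Na and 0.24815 O.
25.17 wt% Al2O3 ÷ 101.961 g/mol = 0.24686 mol, giving 0.49372 Al and 0.74058 O.
59.46 wt% SiO2 ÷ 60.083 g/mol = 0.98963 mol, giving 0.98963 Si and 1.97926 O.
Oxygen sums to 2.96799; scaling by 6/2.96799 = 2.02157 puts the formula on 6 O.
Na: 0.49630 × 2.02157 = 1.003 atoms per formula unit.

1.003 Na apfu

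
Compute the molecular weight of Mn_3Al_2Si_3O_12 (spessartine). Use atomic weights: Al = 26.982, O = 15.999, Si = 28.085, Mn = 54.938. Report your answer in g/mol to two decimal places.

Mn: 3 × 54.938 = 164.8140
Al: 2 × 26.982 = 53.9640
Si: 3 × 28.085 = 84.2550
O: 12 × 15.999 = 191.9880
Summing the contributions gives the formula mass.

495.02 g/mol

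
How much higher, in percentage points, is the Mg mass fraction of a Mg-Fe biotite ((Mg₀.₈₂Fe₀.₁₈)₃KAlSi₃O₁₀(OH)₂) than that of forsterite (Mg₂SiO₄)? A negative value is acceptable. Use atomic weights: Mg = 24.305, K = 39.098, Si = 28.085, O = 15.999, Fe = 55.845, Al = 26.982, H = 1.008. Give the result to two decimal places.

M((Mg₀.₈₂Fe₀.₁₈)₃KAlSi₃O₁₀(OH)₂) = 434.286 g/mol, so wt% Mg = 59.790/434.286 × 100 = 13.77%.
M(Mg₂SiO₄) = 140.691 g/mol, so wt% Mg = 48.610/140.691 × 100 = 34.55%.
13.77 − 34.55 = -20.78 pp.

-20.78 percentage points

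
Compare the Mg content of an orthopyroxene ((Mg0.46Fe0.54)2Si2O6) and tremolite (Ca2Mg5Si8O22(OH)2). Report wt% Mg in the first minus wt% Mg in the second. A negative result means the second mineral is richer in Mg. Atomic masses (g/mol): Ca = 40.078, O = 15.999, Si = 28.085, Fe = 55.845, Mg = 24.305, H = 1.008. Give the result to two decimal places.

-5.44 percentage points

First mineral: 22.361 g Mg in 234.837 g formula = 9.52 wt% Mg.
Second mineral: 121.525 g Mg in 812.353 g formula = 14.96 wt% Mg.
9.52% − 14.96% gives a difference of -5.44 percentage points.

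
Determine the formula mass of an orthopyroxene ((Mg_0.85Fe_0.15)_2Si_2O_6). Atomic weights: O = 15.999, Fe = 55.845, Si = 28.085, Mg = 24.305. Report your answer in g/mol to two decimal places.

Mg: 1.70 × 24.305 = 41.3185
Fe: 0.30 × 55.845 = 16.7535
Si: 2 × 28.085 = 56.1700
O: 6 × 15.999 = 95.9940
Summing the contributions gives the formula mass.

210.24 g/mol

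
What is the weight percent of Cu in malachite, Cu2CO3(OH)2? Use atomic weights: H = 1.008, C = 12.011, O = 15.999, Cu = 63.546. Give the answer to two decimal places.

57.48 wt%

Molar mass of Cu2CO3(OH)2: 2×63.546 + 1×12.011 + 5×15.999 + 2×1.008 = 221.114 g/mol.
Mass of Cu per formula unit: 2 × 63.546 = 127.092 g.
Weight fraction Cu = 127.092 / 221.114 = 0.5748.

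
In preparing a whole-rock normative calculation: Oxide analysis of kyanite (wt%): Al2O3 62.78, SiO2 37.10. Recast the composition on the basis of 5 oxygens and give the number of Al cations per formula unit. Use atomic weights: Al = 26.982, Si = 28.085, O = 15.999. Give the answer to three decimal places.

Al2O3 (M=101.961): mol = 0.61573; Al = 1.23146, O = 1.84719.
SiO2 (M=60.083): mol = 0.61748; Si = 0.61748, O = 1.23496.
ΣO = 3.08215; factor = 5/ΣO = 1.62224.
Al apfu = 1.23146 × 1.62224 = 1.998.

1.998 Al apfu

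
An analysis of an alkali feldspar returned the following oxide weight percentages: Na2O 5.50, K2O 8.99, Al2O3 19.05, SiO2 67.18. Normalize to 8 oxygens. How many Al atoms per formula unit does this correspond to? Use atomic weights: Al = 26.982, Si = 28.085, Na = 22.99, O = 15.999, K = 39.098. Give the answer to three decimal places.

1.003 Al apfu

Na2O: 5.50/61.979 = 0.08874 mol → 0.17748 mol Na, 0.08874 mol O.
K2O: 8.99/94.195 = 0.09544 mol → 0.19088 mol K, 0.09544 mol O.
Al2O3: 19.05/101.961 = 0.18684 mol → 0.37368 mol Al, 0.56052 mol O.
SiO2: 67.18/60.083 = 1.11812 mol → 1.11812 mol Si, 2.23624 mol O.
Total oxygen = 2.98094 mol. Normalization factor = 8/2.98094 = 2.68372.
Al per 8 O = 0.37368 × 2.68372 = 1.003.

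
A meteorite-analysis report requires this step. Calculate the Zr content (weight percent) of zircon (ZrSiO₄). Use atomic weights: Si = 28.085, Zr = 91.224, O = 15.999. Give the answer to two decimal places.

Formula mass = 1·91.224 + 1·28.085 + 4·15.999 = 183.305 g/mol, of which 91.224 g is Zr.
So Zr makes up 91.224/183.305 = 0.4977 of the mass, i.e. 49.77%.

49.77 weight percent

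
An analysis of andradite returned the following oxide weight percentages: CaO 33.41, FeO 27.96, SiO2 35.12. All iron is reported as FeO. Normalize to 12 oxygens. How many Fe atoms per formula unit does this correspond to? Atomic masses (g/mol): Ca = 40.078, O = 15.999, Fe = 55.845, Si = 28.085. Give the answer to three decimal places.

CaO (M=56.077): mol = 0.59579; Ca = 0.59579, O = 0.59579.
FeO (M=71.844): mol = 0.38918; Fe = 0.38918, O = 0.38918.
SiO2 (M=60.083): mol = 0.58452; Si = 0.58452, O = 1.16904.
ΣO = 2.15401; factor = 12/ΣO = 5.57100.
Fe apfu = 0.38918 × 5.57100 = 2.168.

2.168 Fe apfu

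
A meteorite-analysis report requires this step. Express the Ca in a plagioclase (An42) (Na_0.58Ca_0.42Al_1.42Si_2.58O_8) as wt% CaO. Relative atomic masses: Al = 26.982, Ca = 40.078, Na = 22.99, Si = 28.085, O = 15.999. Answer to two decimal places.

8.76 wt%

Formula mass = 268.933 g/mol.
0.42 Ca → 0.4200 mol CaO per formula unit; M(CaO) = 56.077, so CaO mass = 23.552 g.
23.552/268.933 × 100 = 8.76 wt%.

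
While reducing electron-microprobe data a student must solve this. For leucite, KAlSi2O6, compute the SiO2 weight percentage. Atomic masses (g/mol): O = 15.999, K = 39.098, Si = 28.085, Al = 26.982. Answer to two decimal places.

Molar mass of KAlSi2O6 = 1·39.098 + 1·26.982 + 2·28.085 + 6·15.999 = 218.244 g/mol.
Each formula unit contains 2 Si, equivalent to 2/1 = 2.0000 mol SiO2.
M(SiO2) = 1×28.085 + 2×15.999 = 60.083 g/mol.
Mass of SiO2 per formula unit = 2.0000 × 60.083 = 120.166 g.
SiO2 wt% = 120.166 / 218.244 × 100 = 55.06%.

55.06 wt%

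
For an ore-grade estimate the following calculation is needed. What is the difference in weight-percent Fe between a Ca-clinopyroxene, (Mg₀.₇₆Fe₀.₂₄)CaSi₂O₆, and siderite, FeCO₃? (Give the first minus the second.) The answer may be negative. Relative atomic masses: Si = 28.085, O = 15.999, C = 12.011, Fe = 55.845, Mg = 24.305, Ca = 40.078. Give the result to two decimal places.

-42.22 percentage points

M((Mg₀.₇₆Fe₀.₂₄)CaSi₂O₆) = 224.117 g/mol, so wt% Fe = 13.403/224.117 × 100 = 5.98%.
M(FeCO₃) = 115.853 g/mol, so wt% Fe = 55.845/115.853 × 100 = 48.20%.
5.98 − 48.20 = -42.22 pp.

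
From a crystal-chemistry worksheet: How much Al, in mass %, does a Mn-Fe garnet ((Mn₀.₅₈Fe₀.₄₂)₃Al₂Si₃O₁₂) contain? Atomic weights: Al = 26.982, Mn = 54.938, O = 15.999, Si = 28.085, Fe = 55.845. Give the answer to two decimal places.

10.88 mass %

Formula mass = 1.74·54.938 + 1.26·55.845 + 2·26.982 + 3·28.085 + 12·15.999 = 496.164 g/mol, of which 53.964 g is Al.
So Al makes up 53.964/496.164 = 0.1088 of the mass, i.e. 10.88%.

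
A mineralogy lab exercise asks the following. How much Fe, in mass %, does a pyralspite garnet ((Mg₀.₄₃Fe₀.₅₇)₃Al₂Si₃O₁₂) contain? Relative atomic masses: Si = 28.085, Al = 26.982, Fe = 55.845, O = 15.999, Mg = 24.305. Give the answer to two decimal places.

20.89 mass %

M((Mg₀.₄₃Fe₀.₅₇)₃Al₂Si₃O₁₂) = 457.055 g/mol.
Fe contributes 1.71 × 55.845 = 95.495 g per mole.
95.495/457.055 = 0.2089 → 20.89%.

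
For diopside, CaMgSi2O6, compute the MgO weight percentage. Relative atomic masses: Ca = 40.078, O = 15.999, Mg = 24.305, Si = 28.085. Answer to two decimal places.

18.61 wt%

Molar mass of CaMgSi2O6 = 1*40.078 + 1*24.305 + 2*28.085 + 6*15.999 = 216.547 g/mol.
Each formula unit contains 1 Mg, equivalent to 1/1 = 1.0000 mol MgO.
M(MgO) = 1×24.305 + 1×15.999 = 40.304 g/mol.
Mass of MgO per formula unit = 1.0000 × 40.304 = 40.304 g.
MgO wt% = 40.304 / 216.547 × 100 = 18.61%.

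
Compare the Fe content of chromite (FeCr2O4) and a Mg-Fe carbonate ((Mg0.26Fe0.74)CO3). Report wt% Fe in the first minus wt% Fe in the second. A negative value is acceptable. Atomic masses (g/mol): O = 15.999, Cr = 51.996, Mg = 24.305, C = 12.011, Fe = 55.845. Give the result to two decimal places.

-13.44 percentage points

First mineral: 55.845 g Fe in 223.833 g formula = 24.95 wt% Fe.
Second mineral: 41.325 g Fe in 107.653 g formula = 38.39 wt% Fe.
24.95% − 38.39% gives a difference of -13.44 percentage points.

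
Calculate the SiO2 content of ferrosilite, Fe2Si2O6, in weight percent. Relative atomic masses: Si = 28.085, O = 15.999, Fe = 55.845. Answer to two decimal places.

45.54 wt%

Molar mass of Fe2Si2O6 = 2·55.845 + 2·28.085 + 6·15.999 = 263.854 g/mol.
Each formula unit contains 2 Si, equivalent to 2/1 = 2.0000 mol SiO2.
M(SiO2) = 1×28.085 + 2×15.999 = 60.083 g/mol.
Mass of SiO2 per formula unit = 2.0000 × 60.083 = 120.166 g.
SiO2 wt% = 120.166 / 263.854 × 100 = 45.54%.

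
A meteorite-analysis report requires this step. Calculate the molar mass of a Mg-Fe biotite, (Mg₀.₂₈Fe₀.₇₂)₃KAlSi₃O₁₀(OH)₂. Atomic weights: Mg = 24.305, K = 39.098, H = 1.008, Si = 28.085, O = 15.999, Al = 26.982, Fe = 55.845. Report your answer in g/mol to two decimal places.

485.38 g/mol

The formula mass is the sum 0.84*24.305 + 2.16*55.845 + 1*39.098 + 1*26.982 + 3*28.085 + 12*15.999 + 2*1.008.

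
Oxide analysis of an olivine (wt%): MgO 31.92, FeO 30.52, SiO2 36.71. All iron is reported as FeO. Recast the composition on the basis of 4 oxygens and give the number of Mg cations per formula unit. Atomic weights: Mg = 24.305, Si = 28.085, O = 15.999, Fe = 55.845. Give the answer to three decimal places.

1.299 Mg apfu

31.92 wt% MgO ÷ 40.304 g/mol = 0.79198 mol, giving 0.79198 Mg and 0.79198 O.
30.52 wt% FeO ÷ 71.844 g/mol = 0.42481 mol, giving 0.42481 Fe and 0.42481 O.
36.71 wt% SiO2 ÷ 60.083 g/mol = 0.61099 mol, giving 0.61099 Si and 1.22198 O.
Oxygen sums to 2.43877; scaling by 4/2.43877 = 1.64017 puts the formula on 4 O.
Mg: 0.79198 × 1.64017 = 1.299 atoms per formula unit.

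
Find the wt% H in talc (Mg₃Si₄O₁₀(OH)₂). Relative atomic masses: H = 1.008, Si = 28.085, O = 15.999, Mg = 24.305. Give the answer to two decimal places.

Formula mass = 3*24.305 + 4*28.085 + 12*15.999 + 2*1.008 = 379.259 g/mol, of which 2.016 g is H.
So H makes up 2.016/379.259 = 0.0053 of the mass, i.e. 0.53%.

0.53 weight percent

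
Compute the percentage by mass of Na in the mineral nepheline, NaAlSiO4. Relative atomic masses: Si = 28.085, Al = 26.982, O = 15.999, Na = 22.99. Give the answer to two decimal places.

M(NaAlSiO4) = 142.053 g/mol.
Na contributes 1 × 22.99 = 22.990 g per mole.
22.990/142.053 = 0.1618 → 16.18%.

16.18 weight percent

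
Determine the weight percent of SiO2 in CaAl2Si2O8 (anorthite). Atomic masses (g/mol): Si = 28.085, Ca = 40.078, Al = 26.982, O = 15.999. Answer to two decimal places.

M(CaAl2Si2O8) = 278.204 g/mol; M(SiO2) = 60.083 g/mol.
Moles SiO2 per formula unit = 2 Si ÷ 1 = 2.0000.
SiO2 fraction = (2.0000 × 60.083) / 278.204 = 120.166/278.204 = 0.4319.

43.19 wt%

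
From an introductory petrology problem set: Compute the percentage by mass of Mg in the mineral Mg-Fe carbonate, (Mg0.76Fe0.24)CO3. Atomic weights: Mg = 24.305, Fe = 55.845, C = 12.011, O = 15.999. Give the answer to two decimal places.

20.10 wt%

Formula mass = 0.76×24.305 + 0.24×55.845 + 1×12.011 + 3×15.999 = 91.883 g/mol, of which 18.472 g is Mg.
So Mg makes up 18.472/91.883 = 0.2010 of the mass, i.e. 20.10%.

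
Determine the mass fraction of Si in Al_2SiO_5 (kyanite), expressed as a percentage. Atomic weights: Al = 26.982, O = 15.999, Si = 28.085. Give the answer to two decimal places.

17.33 wt%

Formula mass = 2×26.982 + 1×28.085 + 5×15.999 = 162.044 g/mol, of which 28.085 g is Si.
So Si makes up 28.085/162.044 = 0.1733 of the mass, i.e. 17.33%.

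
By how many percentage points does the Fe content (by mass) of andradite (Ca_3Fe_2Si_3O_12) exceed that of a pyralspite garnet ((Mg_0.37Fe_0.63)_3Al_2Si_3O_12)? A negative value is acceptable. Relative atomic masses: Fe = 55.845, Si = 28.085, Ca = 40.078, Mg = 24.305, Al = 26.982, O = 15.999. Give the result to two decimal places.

-0.83 percentage points

Fe in Ca_3Fe_2Si_3O_12: molar mass 508.167 g/mol; 2×55.845 = 111.690 g → 21.98 wt%.
Fe in (Mg_0.37Fe_0.63)_3Al_2Si_3O_12: molar mass 462.733 g/mol; 1.89×55.845 = 105.547 g → 22.81 wt%.
Difference = 21.98 − 22.81 = -0.83 percentage points.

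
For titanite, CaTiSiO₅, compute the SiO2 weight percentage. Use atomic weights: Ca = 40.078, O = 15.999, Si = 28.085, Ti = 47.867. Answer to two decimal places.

M(CaTiSiO₅) = 196.025 g/mol; M(SiO2) = 60.083 g/mol.
Moles SiO2 per formula unit = 1 Si ÷ 1 = 1.0000.
SiO2 fraction = (1.0000 × 60.083) / 196.025 = 60.083/196.025 = 0.3065.

30.65 wt%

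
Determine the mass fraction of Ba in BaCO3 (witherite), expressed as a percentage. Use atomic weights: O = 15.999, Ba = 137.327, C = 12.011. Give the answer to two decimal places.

69.59 wt%

Formula mass = 1*137.327 + 1*12.011 + 3*15.999 = 197.335 g/mol, of which 137.327 g is Ba.
So Ba makes up 137.327/197.335 = 0.6959 of the mass, i.e. 69.59%.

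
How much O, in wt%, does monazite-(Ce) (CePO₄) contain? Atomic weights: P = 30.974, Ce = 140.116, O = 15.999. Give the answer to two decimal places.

27.22 wt%

M(CePO₄) = 235.086 g/mol.
O contributes 4 × 15.999 = 63.996 g per mole.
63.996/235.086 = 0.2722 → 27.22%.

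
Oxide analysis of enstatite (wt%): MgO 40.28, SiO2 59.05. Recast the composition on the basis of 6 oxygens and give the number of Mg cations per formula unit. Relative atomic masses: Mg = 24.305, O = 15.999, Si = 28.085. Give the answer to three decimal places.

MgO: 40.28/40.304 = 0.99940 mol → 0.99940 mol Mg, 0.99940 mol O.
SiO2: 59.05/60.083 = 0.98281 mol → 0.98281 mol Si, 1.96562 mol O.
Total oxygen = 2.96502 mol. Normalization factor = 6/2.96502 = 2.02360.
Mg per 6 O = 0.99940 × 2.02360 = 2.022.

2.022 Mg apfu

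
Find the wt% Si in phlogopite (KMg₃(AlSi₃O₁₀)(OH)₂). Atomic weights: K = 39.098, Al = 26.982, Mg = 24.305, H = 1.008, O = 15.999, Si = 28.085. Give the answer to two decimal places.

Formula mass = 1*39.098 + 3*24.305 + 1*26.982 + 3*28.085 + 12*15.999 + 2*1.008 = 417.254 g/mol, of which 84.255 g is Si.
So Si makes up 84.255/417.254 = 0.2019 of the mass, i.e. 20.19%.

20.19 mass %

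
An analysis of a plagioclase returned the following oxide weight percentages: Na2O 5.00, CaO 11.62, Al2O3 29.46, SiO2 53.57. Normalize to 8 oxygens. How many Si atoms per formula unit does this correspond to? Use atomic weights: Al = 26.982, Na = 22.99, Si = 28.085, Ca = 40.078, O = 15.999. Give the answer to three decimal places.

2.428 Si apfu

5.00 wt% Na2O ÷ 61.979 g/mol = 0.08067 mol, giving 0.16134 Na and 0.08067 O.
11.62 wt% CaO ÷ 56.077 g/mol = 0.20722 mol, giving 0.20722 Ca and 0.20722 O.
29.46 wt% Al2O3 ÷ 101.961 g/mol = 0.28893 mol, giving 0.57786 Al and 0.86679 O.
53.57 wt% SiO2 ÷ 60.083 g/mol = 0.89160 mol, giving 0.89160 Si and 1.78320 O.
Oxygen sums to 2.93788; scaling by 8/2.93788 = 2.72305 puts the formula on 8 O.
Si: 0.89160 × 2.72305 = 2.428 atoms per formula unit.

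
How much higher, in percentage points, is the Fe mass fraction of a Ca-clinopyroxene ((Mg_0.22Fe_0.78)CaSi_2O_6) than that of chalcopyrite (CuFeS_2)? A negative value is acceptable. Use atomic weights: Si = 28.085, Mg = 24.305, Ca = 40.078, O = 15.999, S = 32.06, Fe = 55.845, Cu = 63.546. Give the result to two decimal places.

M((Mg_0.22Fe_0.78)CaSi_2O_6) = 241.148 g/mol, so wt% Fe = 43.559/241.148 × 100 = 18.06%.
M(CuFeS_2) = 183.511 g/mol, so wt% Fe = 55.845/183.511 × 100 = 30.43%.
18.06 − 30.43 = -12.37 pp.

-12.37 percentage points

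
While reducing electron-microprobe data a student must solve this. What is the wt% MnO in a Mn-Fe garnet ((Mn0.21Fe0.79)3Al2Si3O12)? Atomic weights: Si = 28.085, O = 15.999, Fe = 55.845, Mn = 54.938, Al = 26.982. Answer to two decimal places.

M((Mn0.21Fe0.79)3Al2Si3O12) = 497.171 g/mol; M(MnO) = 70.937 g/mol.
Moles MnO per formula unit = 0.63 Mn ÷ 1 = 0.6300.
MnO fraction = (0.6300 × 70.937) / 497.171 = 44.690/497.171 = 0.0899.

8.99 wt%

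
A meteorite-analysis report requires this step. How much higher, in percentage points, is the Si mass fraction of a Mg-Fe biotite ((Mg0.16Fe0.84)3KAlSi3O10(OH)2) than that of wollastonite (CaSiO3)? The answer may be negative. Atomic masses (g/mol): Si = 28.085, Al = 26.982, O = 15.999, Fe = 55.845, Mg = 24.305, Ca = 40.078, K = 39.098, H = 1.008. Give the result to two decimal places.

M((Mg0.16Fe0.84)3KAlSi3O10(OH)2) = 496.735 g/mol, so wt% Si = 84.255/496.735 × 100 = 16.96%.
M(CaSiO3) = 116.160 g/mol, so wt% Si = 28.085/116.160 × 100 = 24.18%.
16.96 − 24.18 = -7.22 pp.

-7.22 percentage points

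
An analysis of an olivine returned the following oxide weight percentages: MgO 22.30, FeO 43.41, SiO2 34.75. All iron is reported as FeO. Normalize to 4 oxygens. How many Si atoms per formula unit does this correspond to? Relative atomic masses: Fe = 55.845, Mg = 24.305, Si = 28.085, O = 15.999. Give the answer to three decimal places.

1.000 Si apfu

22.30 wt% MgO ÷ 40.304 g/mol = 0.55329 mol, giving 0.55329 Mg and 0.55329 O.
43.41 wt% FeO ÷ 71.844 g/mol = 0.60423 mol, giving 0.60423 Fe and 0.60423 O.
34.75 wt% SiO2 ÷ 60.083 g/mol = 0.57837 mol, giving 0.57837 Si and 1.15674 O.
Oxygen sums to 2.31426; scaling by 4/2.31426 = 1.72841 puts the formula on 4 O.
Si: 0.57837 × 1.72841 = 1.000 atoms per formula unit.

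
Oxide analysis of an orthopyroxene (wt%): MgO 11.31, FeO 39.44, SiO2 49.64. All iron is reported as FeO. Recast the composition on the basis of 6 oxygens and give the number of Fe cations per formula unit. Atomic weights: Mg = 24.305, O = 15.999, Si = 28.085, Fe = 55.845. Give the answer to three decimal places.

MgO (M=40.304): mol = 0.28062; Mg = 0.28062, O = 0.28062.
FeO (M=71.844): mol = 0.54897; Fe = 0.54897, O = 0.54897.
SiO2 (M=60.083): mol = 0.82619; Si = 0.82619, O = 1.65238.
ΣO = 2.48197; factor = 6/ΣO = 2.41743.
Fe apfu = 0.54897 × 2.41743 = 1.327.

1.327 Fe apfu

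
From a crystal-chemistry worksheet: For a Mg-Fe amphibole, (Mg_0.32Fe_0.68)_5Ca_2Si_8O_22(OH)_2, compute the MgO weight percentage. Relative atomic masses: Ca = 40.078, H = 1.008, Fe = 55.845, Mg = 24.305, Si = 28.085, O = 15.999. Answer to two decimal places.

M((Mg_0.32Fe_0.68)_5Ca_2Si_8O_22(OH)_2) = 919.589 g/mol; M(MgO) = 40.304 g/mol.
Moles MgO per formula unit = 1.60 Mg ÷ 1 = 1.6000.
MgO fraction = (1.6000 × 40.304) / 919.589 = 64.486/919.589 = 0.0701.

7.01 wt%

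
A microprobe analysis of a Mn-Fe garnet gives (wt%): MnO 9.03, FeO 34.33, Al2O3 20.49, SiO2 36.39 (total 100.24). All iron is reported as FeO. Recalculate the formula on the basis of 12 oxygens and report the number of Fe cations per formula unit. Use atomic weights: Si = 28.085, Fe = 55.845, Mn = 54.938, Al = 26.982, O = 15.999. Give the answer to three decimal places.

2.370 Fe apfu

MnO: 9.03/70.937 = 0.12730 mol → 0.12730 mol Mn, 0.12730 mol O.
FeO: 34.33/71.844 = 0.47784 mol → 0.47784 mol Fe, 0.47784 mol O.
Al2O3: 20.49/101.961 = 0.20096 mol → 0.40192 mol Al, 0.60288 mol O.
SiO2: 36.39/60.083 = 0.60566 mol → 0.60566 mol Si, 1.21132 mol O.
Total oxygen = 2.41934 mol. Normalization factor = 12/2.41934 = 4.96003.
Fe per 12 O = 0.47784 × 4.96003 = 2.370.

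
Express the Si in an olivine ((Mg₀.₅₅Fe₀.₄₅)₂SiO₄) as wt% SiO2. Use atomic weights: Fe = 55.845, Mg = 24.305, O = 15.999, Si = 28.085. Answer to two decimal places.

Formula mass = 169.077 g/mol.
1 Si → 1.0000 mol SiO2 per formula unit; M(SiO2) = 60.083, so SiO2 mass = 60.083 g.
60.083/169.077 × 100 = 35.54 wt%.

35.54 wt%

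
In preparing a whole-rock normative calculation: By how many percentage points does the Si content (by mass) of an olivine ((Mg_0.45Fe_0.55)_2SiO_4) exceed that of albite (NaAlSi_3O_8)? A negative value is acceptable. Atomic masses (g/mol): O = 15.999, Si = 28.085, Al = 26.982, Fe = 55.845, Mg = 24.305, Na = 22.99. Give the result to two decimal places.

-16.12 percentage points

M((Mg_0.45Fe_0.55)_2SiO_4) = 175.385 g/mol, so wt% Si = 28.085/175.385 × 100 = 16.01%.
M(NaAlSi_3O_8) = 262.219 g/mol, so wt% Si = 84.255/262.219 × 100 = 32.13%.
16.01 − 32.13 = -16.12 pp.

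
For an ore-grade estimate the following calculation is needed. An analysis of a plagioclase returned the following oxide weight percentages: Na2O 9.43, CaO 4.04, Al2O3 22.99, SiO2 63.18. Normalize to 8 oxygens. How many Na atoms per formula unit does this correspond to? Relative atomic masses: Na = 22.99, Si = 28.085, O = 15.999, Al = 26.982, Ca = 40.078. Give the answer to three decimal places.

Na2O: 9.43/61.979 = 0.15215 mol → 0.30430 mol Na, 0.15215 mol O.
CaO: 4.04/56.077 = 0.07204 mol → 0.07204 mol Ca, 0.07204 mol O.
Al2O3: 22.99/101.961 = 0.22548 mol → 0.45096 mol Al, 0.67644 mol O.
SiO2: 63.18/60.083 = 1.05155 mol → 1.05155 mol Si, 2.10310 mol O.
Total oxygen = 3.00373 mol. Normalization factor = 8/3.00373 = 2.66336.
Na per 8 O = 0.30430 × 2.66336 = 0.810.

0.810 Na apfu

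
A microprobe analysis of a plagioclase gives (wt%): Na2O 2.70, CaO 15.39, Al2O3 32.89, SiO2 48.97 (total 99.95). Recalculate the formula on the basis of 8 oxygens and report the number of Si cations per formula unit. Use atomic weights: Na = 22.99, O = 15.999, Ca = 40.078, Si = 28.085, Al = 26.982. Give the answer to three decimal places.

Na2O: 2.70/61.979 = 0.04356 mol → 0.08712 mol Na, 0.04356 mol O.
CaO: 15.39/56.077 = 0.27444 mol → 0.27444 mol Ca, 0.27444 mol O.
Al2O3: 32.89/101.961 = 0.32257 mol → 0.64514 mol Al, 0.96771 mol O.
SiO2: 48.97/60.083 = 0.81504 mol → 0.81504 mol Si, 1.63008 mol O.
Total oxygen = 2.91579 mol. Normalization factor = 8/2.91579 = 2.74368.
Si per 8 O = 0.81504 × 2.74368 = 2.236.

2.236 Si apfu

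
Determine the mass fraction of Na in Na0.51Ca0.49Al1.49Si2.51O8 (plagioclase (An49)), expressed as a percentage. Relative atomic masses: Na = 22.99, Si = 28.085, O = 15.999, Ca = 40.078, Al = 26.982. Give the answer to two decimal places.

M(Na0.51Ca0.49Al1.49Si2.51O8) = 270.052 g/mol.
Na contributes 0.51 × 22.99 = 11.725 g per mole.
11.725/270.052 = 0.0434 → 4.34%.

4.34 mass %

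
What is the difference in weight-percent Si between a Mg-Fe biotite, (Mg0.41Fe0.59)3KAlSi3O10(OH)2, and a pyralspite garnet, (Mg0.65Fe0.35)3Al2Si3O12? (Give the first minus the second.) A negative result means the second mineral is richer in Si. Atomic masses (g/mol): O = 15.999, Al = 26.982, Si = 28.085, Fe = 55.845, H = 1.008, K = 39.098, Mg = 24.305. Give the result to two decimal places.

Si in (Mg0.41Fe0.59)3KAlSi3O10(OH)2: molar mass 473.080 g/mol; 3×28.085 = 84.255 g → 17.81 wt%.
Si in (Mg0.65Fe0.35)3Al2Si3O12: molar mass 436.239 g/mol; 3×28.085 = 84.255 g → 19.31 wt%.
Difference = 17.81 − 19.31 = -1.50 percentage points.

-1.50 percentage points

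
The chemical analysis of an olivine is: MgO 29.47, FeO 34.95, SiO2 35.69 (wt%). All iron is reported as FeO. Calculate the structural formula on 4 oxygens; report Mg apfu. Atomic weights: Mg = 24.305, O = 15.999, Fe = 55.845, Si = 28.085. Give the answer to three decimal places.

29.47 wt% MgO ÷ 40.304 g/mol = 0.73119 mol, giving 0.73119 Mg and 0.73119 O.
34.95 wt% FeO ÷ 71.844 g/mol = 0.48647 mol, giving 0.48647 Fe and 0.48647 O.
35.69 wt% SiO2 ÷ 60.083 g/mol = 0.59401 mol, giving 0.59401 Si and 1.18802 O.
Oxygen sums to 2.40568; scaling by 4/2.40568 = 1.66273 puts the formula on 4 O.
Mg: 0.73119 × 1.66273 = 1.216 atoms per formula unit.

1.216 Mg apfu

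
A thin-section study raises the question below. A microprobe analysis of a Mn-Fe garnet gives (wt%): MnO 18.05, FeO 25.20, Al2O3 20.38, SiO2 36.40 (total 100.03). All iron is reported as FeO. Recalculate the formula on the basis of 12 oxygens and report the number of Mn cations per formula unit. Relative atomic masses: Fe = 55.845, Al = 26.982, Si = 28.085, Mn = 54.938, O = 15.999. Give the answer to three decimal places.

18.05 wt% MnO ÷ 70.937 g/mol = 0.25445 mol, giving 0.25445 Mn and 0.25445 O.
25.20 wt% FeO ÷ 71.844 g/mol = 0.35076 mol, giving 0.35076 Fe and 0.35076 O.
20.38 wt% Al2O3 ÷ 101.961 g/mol = 0.19988 mol, giving 0.39976 Al and 0.59964 O.
36.40 wt% SiO2 ÷ 60.083 g/mol = 0.60583 mol, giving 0.60583 Si and 1.21166 O.
Oxygen sums to 2.41651; scaling by 12/2.41651 = 4.96584 puts the formula on 12 O.
Mn: 0.25445 × 4.96584 = 1.264 atoms per formula unit.

1.264 Mn apfu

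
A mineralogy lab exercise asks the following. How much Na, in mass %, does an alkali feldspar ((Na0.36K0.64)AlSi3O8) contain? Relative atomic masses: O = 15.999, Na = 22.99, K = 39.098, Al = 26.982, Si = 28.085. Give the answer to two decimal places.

Formula mass = 0.36×22.99 + 0.64×39.098 + 1×26.982 + 3×28.085 + 8×15.999 = 272.528 g/mol, of which 8.276 g is Na.
So Na makes up 8.276/272.528 = 0.0304 of the mass, i.e. 3.04%.

3.04 mass %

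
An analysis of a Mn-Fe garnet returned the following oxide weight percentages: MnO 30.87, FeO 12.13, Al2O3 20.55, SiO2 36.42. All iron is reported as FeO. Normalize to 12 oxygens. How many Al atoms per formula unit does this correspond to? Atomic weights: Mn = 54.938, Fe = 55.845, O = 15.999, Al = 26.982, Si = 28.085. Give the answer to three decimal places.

MnO (M=70.937): mol = 0.43517; Mn = 0.43517, O = 0.43517.
FeO (M=71.844): mol = 0.16884; Fe = 0.16884, O = 0.16884.
Al2O3 (M=101.961): mol = 0.20155; Al = 0.40310, O = 0.60465.
SiO2 (M=60.083): mol = 0.60616; Si = 0.60616, O = 1.21232.
ΣO = 2.42098; factor = 12/ΣO = 4.95667.
Al apfu = 0.40310 × 4.95667 = 1.998.

1.998 Al apfu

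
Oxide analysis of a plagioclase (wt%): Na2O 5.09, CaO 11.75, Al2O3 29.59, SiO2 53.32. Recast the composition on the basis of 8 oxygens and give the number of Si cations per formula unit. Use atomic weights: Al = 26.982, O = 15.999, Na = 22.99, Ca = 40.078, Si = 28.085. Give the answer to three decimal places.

2.417 Si apfu

Na2O (M=61.979): mol = 0.08212; Na = 0.16424, O = 0.08212.
CaO (M=56.077): mol = 0.20953; Ca = 0.20953, O = 0.20953.
Al2O3 (M=101.961): mol = 0.29021; Al = 0.58042, O = 0.87063.
SiO2 (M=60.083): mol = 0.88744; Si = 0.88744, O = 1.77488.
ΣO = 2.93716; factor = 8/ΣO = 2.72372.
Si apfu = 0.88744 × 2.72372 = 2.417.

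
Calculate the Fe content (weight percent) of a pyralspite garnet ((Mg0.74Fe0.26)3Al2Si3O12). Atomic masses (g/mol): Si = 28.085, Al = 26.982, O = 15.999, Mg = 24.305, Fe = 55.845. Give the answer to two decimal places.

Formula mass = 2.22·24.305 + 0.78·55.845 + 2·26.982 + 3·28.085 + 12·15.999 = 427.723 g/mol, of which 43.559 g is Fe.
So Fe makes up 43.559/427.723 = 0.1018 of the mass, i.e. 10.18%.

10.18 weight percent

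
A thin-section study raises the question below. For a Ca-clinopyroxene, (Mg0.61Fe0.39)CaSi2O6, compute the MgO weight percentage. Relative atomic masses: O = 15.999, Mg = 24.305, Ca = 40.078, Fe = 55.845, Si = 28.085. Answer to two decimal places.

10.74 wt%

M((Mg0.61Fe0.39)CaSi2O6) = 228.848 g/mol; M(MgO) = 40.304 g/mol.
Moles MgO per formula unit = 0.61 Mg ÷ 1 = 0.6100.
MgO fraction = (0.6100 × 40.304) / 228.848 = 24.585/228.848 = 0.1074.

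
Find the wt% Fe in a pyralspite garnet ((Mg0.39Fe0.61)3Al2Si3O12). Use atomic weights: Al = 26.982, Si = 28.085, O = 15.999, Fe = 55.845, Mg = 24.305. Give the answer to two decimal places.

22.18 weight percent

Formula mass = 1.17*24.305 + 1.83*55.845 + 2*26.982 + 3*28.085 + 12*15.999 = 460.840 g/mol, of which 102.196 g is Fe.
So Fe makes up 102.196/460.840 = 0.2218 of the mass, i.e. 22.18%.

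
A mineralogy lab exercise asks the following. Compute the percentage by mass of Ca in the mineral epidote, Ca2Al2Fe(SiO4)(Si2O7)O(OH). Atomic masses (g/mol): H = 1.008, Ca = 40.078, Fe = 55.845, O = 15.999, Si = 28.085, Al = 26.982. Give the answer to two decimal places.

Molar mass of Ca2Al2Fe(SiO4)(Si2O7)O(OH): 2×40.078 + 2×26.982 + 1×55.845 + 3×28.085 + 13×15.999 + 1×1.008 = 483.215 g/mol.
Mass of Ca per formula unit: 2 × 40.078 = 80.156 g.
Weight fraction Ca = 80.156 / 483.215 = 0.1659.

16.59 mass %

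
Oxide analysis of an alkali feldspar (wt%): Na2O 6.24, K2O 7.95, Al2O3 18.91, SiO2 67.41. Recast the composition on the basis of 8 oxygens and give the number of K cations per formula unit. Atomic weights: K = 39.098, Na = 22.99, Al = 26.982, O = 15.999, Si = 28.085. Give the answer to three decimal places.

0.452 K apfu

Na2O: 6.24/61.979 = 0.10068 mol → 0.20136 mol Na, 0.10068 mol O.
K2O: 7.95/94.195 = 0.08440 mol → 0.16880 mol K, 0.08440 mol O.
Al2O3: 18.91/101.961 = 0.18546 mol → 0.37092 mol Al, 0.55638 mol O.
SiO2: 67.41/60.083 = 1.12195 mol → 1.12195 mol Si, 2.24390 mol O.
Total oxygen = 2.98536 mol. Normalization factor = 8/2.98536 = 2.67974.
K per 8 O = 0.16880 × 2.67974 = 0.452.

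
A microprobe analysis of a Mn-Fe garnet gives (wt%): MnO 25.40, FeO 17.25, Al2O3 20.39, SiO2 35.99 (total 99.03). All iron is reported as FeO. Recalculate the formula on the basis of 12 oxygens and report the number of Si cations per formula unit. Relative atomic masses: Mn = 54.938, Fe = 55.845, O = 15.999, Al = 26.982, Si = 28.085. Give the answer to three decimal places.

MnO: 25.40/70.937 = 0.35806 mol → 0.35806 mol Mn, 0.35806 mol O.
FeO: 17.25/71.844 = 0.24010 mol → 0.24010 mol Fe, 0.24010 mol O.
Al2O3: 20.39/101.961 = 0.19998 mol → 0.39996 mol Al, 0.59994 mol O.
SiO2: 35.99/60.083 = 0.59900 mol → 0.59900 mol Si, 1.19800 mol O.
Total oxygen = 2.39610 mol. Normalization factor = 12/2.39610 = 5.00814.
Si per 12 O = 0.59900 × 5.00814 = 3.000.

3.000 Si apfu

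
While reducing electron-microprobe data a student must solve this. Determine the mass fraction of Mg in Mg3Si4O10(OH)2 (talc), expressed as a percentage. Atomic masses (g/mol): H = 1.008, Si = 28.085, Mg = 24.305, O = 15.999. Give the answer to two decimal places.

Molar mass of Mg3Si4O10(OH)2: 3*24.305 + 4*28.085 + 12*15.999 + 2*1.008 = 379.259 g/mol.
Mass of Mg per formula unit: 3 × 24.305 = 72.915 g.
Weight fraction Mg = 72.915 / 379.259 = 0.1923.

19.23 weight percent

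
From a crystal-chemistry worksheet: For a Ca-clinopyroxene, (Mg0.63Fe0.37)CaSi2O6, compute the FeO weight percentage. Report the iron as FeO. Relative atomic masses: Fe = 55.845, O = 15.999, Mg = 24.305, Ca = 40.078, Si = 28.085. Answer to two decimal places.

M((Mg0.63Fe0.37)CaSi2O6) = 228.217 g/mol; M(FeO) = 71.844 g/mol.
Moles FeO per formula unit = 0.37 Fe ÷ 1 = 0.3700.
FeO fraction = (0.3700 × 71.844) / 228.217 = 26.582/228.217 = 0.1165.

11.65 wt%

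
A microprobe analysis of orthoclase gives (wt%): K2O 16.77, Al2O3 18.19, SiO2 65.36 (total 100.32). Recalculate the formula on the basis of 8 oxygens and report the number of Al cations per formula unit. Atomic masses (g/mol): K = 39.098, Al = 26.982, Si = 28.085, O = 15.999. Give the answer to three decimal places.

K2O (M=94.195): mol = 0.17803; K = 0.35606, O = 0.17803.
Al2O3 (M=101.961): mol = 0.17840; Al = 0.35680, O = 0.53520.
SiO2 (M=60.083): mol = 1.08783; Si = 1.08783, O = 2.17566.
ΣO = 2.88889; factor = 8/ΣO = 2.76923.
Al apfu = 0.35680 × 2.76923 = 0.988.

0.988 Al apfu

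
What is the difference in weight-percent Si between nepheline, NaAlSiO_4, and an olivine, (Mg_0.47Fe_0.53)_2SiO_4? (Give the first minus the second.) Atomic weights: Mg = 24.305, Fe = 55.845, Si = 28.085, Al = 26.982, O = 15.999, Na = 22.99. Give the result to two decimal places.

3.64 percentage points

First mineral: 28.085 g Si in 142.053 g formula = 19.77 wt% Si.
Second mineral: 28.085 g Si in 174.123 g formula = 16.13 wt% Si.
19.77% − 16.13% gives a difference of 3.64 percentage points.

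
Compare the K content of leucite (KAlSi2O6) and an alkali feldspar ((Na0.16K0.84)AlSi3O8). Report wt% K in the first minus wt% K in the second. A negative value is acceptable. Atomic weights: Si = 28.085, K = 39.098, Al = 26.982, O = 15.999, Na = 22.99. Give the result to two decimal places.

M(KAlSi2O6) = 218.244 g/mol, so wt% K = 39.098/218.244 × 100 = 17.91%.
M((Na0.16K0.84)AlSi3O8) = 275.750 g/mol, so wt% K = 32.842/275.750 × 100 = 11.91%.
17.91 − 11.91 = 6.00 pp.

6.00 percentage points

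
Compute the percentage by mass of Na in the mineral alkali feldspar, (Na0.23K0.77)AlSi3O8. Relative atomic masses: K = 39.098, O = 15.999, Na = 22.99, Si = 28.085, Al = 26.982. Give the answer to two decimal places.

1.93 wt%

Molar mass of (Na0.23K0.77)AlSi3O8: 0.23·22.99 + 0.77·39.098 + 1·26.982 + 3·28.085 + 8·15.999 = 274.622 g/mol.
Mass of Na per formula unit: 0.23 × 22.99 = 5.288 g.
Weight fraction Na = 5.288 / 274.622 = 0.0193.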